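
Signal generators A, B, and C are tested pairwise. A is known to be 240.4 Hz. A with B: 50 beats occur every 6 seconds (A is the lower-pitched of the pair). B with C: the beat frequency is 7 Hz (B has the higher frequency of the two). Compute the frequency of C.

241.7333 Hz

A–B: Beat frequency = 50/6 = 8.3333 Hz.
B is above A, so f_B = 240.4 + 8.3333 = 248.7333 Hz.
C is below B, so f_C = 248.7333 − 7 = 241.7333 Hz.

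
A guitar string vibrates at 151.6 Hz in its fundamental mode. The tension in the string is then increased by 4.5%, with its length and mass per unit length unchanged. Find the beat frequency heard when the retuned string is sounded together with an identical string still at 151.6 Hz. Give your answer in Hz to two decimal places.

For a string, f ∝ √T, so the new frequency is 151.6·√1.045 = 154.9735 Hz.
f_beat = |154.9735 − 151.6| = 3.37 Hz.

3.37 Hz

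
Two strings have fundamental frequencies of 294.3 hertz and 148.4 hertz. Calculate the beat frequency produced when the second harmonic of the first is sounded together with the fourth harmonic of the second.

5.0 Hz

Second harmonic of the first: 2·294.3 = 588.6 Hz.
Fourth harmonic of the second: 4·148.4 = 593.6 Hz.
f_beat = |588.6 − 593.6| = 5.0 Hz.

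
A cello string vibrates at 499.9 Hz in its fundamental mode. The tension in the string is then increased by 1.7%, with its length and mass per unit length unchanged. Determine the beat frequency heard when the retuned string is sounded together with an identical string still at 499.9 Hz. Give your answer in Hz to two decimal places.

For a string, f ∝ √T, so the new frequency is 499.9·√1.017 = 504.1312 Hz.
f_beat = |504.1312 − 499.9| = 4.23 Hz.

4.23 Hz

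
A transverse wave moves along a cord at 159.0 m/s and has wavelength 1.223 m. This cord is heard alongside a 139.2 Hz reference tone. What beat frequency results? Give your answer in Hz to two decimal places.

Source frequency f = v/λ = 159.0/1.223 = 130.0082 Hz.
f_beat = |130.0082 − 139.2| = 9.19 Hz.

9.19 Hz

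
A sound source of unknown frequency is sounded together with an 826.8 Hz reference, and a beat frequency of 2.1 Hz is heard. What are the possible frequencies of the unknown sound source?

|f − 826.8| = 2.1, so f = 826.8 ± 2.1.

824.7 Hz or 828.9 Hz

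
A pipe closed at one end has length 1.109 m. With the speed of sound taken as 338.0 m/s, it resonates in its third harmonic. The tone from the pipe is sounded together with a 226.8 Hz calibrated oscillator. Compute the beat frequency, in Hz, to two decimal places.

1.78 Hz

Closed pipe (odd harmonics): f_n = n·v/(4L) = 3·338.0/(4·1.109) = 228.5843 Hz.
f_beat = |228.5843 − 226.8| = 1.78 Hz.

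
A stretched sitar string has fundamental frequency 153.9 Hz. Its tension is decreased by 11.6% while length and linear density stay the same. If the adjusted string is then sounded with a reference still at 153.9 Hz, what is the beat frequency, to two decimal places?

For a string, f ∝ √T, so the new frequency is 153.9·√0.884 = 144.6987 Hz.
f_beat = |144.6987 − 153.9| = 9.20 Hz.

9.20 Hz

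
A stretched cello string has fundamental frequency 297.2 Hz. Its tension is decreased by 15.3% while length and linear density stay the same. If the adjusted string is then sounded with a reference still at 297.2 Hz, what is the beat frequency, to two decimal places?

23.68 Hz

For a string, f ∝ √T, so the new frequency is 297.2·√0.847 = 273.5209 Hz.
f_beat = |273.5209 − 297.2| = 23.68 Hz.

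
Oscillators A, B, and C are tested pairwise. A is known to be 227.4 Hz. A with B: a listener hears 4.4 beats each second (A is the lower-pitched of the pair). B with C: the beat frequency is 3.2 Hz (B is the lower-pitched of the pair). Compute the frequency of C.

235 Hz

B is above A, so f_B = 227.4 + 4.4 = 231.8 Hz.
C is above B, so f_C = 231.8 + 3.2 = 235 Hz.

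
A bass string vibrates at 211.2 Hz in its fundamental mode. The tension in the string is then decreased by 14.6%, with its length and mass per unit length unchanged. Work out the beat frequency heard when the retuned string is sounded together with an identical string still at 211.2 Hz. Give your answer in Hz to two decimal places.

16.03 Hz

For a string, f ∝ √T, so the new frequency is 211.2·√0.854 = 195.1744 Hz.
f_beat = |195.1744 − 211.2| = 16.03 Hz.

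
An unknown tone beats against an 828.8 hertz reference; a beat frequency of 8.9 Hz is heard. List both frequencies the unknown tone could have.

|f − 828.8| = 8.9, so f = 828.8 ± 8.9.

819.9 Hz or 837.7 Hz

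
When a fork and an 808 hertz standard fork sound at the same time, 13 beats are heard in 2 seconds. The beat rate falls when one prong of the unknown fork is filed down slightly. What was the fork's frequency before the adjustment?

Beat frequency = 13/2 = 6.5 Hz.
|f − 808| = 6.5, so the fork was at either 801.5 Hz or 814.5 Hz.
Filing a prong removes mass and raises the fork's frequency; the adjustment raises the fork's frequency.
The beat rate fell, so the adjustment moved the fork toward 808 Hz — it must have started below the reference.

801.5 Hz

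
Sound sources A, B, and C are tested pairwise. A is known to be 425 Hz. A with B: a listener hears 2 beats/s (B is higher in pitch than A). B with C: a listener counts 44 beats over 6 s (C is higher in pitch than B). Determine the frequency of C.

434.3333 Hz

B is above A, so f_B = 425 + 2 = 427 Hz.
B–C: Beat frequency = 44/6 = 7.3333 Hz.
C is above B, so f_C = 427 + 7.3333 = 434.3333 Hz.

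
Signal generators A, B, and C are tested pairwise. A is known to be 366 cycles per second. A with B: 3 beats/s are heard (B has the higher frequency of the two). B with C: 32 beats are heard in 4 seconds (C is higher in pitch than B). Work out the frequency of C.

B is above A, so f_B = 366 + 3 = 369 Hz.
B–C: Beat frequency = 32/4 = 8 Hz.
C is above B, so f_C = 369 + 8 = 377 Hz.

377 Hz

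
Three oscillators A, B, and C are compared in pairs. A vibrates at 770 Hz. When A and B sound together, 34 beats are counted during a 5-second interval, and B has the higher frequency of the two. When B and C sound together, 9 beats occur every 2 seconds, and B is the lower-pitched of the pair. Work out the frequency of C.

781.3 Hz

A–B: Beat frequency = 34/5 = 6.8 Hz.
B is above A, so f_B = 770 + 6.8 = 776.8 Hz.
B–C: Beat frequency = 9/2 = 4.5 Hz.
C is above B, so f_C = 776.8 + 4.5 = 781.3 Hz.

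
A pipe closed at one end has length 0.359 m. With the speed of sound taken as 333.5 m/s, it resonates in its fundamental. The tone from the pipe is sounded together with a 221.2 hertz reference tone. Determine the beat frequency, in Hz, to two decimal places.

Closed pipe (odd harmonics): f_n = n·v/(4L) = 1·333.5/(4·0.359) = 232.2423 Hz.
f_beat = |232.2423 − 221.2| = 11.04 Hz.

11.04 Hz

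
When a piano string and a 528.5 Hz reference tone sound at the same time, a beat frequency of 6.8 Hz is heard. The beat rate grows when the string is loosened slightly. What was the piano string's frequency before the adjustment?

521.7 Hz

|f − 528.5| = 6.8, so the piano string was at either 521.7 Hz or 535.3 Hz.
Reducing tension lowers a string's frequency; the adjustment lowers the piano string's frequency.
The beat rate rose, so the adjustment moved the piano string further from 528.5 Hz — it was already below the reference.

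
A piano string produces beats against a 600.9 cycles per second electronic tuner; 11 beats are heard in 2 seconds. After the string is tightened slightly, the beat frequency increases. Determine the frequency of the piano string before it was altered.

606.4 Hz

Beat frequency = 11/2 = 5.5 Hz.
|f − 600.9| = 5.5, so the piano string was at either 595.4 Hz or 606.4 Hz.
Increasing tension raises a string's frequency; the adjustment raises the piano string's frequency.
The beat rate rose, so the adjustment moved the piano string further from 600.9 Hz — it was already above the reference.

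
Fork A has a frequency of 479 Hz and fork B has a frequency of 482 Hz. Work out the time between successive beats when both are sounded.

f_beat = |479 − 482| = 3 Hz.
Beat period T = 1 / f_beat = 1 / 3 s.

0.333 s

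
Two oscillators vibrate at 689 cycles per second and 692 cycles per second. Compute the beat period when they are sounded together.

f_beat = |689 − 692| = 3 Hz.
Beat period T = 1 / f_beat = 1 / 3 s.

0.333 s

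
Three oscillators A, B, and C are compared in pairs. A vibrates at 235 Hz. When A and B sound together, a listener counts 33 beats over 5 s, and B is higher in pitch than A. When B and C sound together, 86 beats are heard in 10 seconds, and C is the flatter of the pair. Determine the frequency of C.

A–B: Beat frequency = 33/5 = 6.6 Hz.
B is above A, so f_B = 235 + 6.6 = 241.6 Hz.
B–C: Beat frequency = 86/10 = 8.6 Hz.
C is below B, so f_C = 241.6 − 8.6 = 233 Hz.

233 Hz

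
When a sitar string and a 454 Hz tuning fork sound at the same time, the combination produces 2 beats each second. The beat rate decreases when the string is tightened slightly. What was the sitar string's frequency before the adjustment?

|f − 454| = 2, so the sitar string was at either 452 Hz or 456 Hz.
Increasing tension raises a string's frequency; the adjustment raises the sitar string's frequency.
The beat rate fell, so the adjustment moved the sitar string toward 454 Hz — it must have started below the reference.

452 Hz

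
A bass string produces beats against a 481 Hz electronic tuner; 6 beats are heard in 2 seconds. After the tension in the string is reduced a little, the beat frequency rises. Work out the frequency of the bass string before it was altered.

Beat frequency = 6/2 = 3 Hz.
|f − 481| = 3, so the bass string was at either 478 Hz or 484 Hz.
Lower tension means lower frequency; the adjustment lowers the bass string's frequency.
The beat rate rose, so the adjustment moved the bass string further from 481 Hz — it was already below the reference.

478 Hz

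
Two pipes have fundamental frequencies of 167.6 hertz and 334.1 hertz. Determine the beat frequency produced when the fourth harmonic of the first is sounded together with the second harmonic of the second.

2.2 Hz

Fourth harmonic of the first: 4·167.6 = 670.4 Hz.
Second harmonic of the second: 2·334.1 = 668.2 Hz.
f_beat = |670.4 − 668.2| = 2.2 Hz.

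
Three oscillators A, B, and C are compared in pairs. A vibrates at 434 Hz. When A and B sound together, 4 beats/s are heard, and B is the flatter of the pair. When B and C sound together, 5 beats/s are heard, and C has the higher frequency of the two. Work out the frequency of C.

435 Hz

B is below A, so f_B = 434 − 4 = 430 Hz.
C is above B, so f_C = 430 + 5 = 435 Hz.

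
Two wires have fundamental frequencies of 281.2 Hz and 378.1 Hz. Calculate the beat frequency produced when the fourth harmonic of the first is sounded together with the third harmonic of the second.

9.5 Hz

Fourth harmonic of the first: 4·281.2 = 1124.8 Hz.
Third harmonic of the second: 3·378.1 = 1134.3 Hz.
f_beat = |1124.8 − 1134.3| = 9.5 Hz.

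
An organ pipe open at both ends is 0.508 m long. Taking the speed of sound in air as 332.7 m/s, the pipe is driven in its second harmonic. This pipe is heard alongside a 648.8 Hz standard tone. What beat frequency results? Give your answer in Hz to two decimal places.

6.12 Hz

Open pipe: f_n = n·v/(2L) = 2·332.7/(2·0.508) = 654.9213 Hz.
f_beat = |654.9213 − 648.8| = 6.12 Hz.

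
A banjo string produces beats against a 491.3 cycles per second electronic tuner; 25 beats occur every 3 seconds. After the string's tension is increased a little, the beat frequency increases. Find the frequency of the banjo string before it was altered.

Beat frequency = 25/3 = 8.3333 Hz.
|f − 491.3| = 8.3333, so the banjo string was at either 482.9667 Hz or 499.6333 Hz.
Higher tension means higher frequency; the adjustment raises the banjo string's frequency.
The beat rate rose, so the adjustment moved the banjo string further from 491.3 Hz — it was already above the reference.

499.6333 Hz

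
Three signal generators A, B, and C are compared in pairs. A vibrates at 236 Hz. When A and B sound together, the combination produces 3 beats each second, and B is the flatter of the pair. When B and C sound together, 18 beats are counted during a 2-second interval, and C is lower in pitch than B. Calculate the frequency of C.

224 Hz

B is below A, so f_B = 236 − 3 = 233 Hz.
B–C: Beat frequency = 18/2 = 9 Hz.
C is below B, so f_C = 233 − 9 = 224 Hz.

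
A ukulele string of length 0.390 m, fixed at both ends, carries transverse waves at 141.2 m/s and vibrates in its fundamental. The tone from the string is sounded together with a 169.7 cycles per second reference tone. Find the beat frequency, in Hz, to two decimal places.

11.33 Hz

For a string fixed at both ends, f_n = n·v/(2L) = 1·141.2/(2·0.390) = 181.0256 Hz.
f_beat = |181.0256 − 169.7| = 11.33 Hz.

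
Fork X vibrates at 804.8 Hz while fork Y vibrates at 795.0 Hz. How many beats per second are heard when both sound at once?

Beats arise from superposition of two nearby frequencies; the beat rate is |f₁ − f₂|.
|804.8 − 795.0| = 9.8 Hz.

9.8 Hz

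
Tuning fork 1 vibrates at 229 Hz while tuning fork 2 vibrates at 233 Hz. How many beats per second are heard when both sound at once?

4 Hz

Beats arise from superposition of two nearby frequencies; the beat rate is |f₁ − f₂|.
|229 − 233| = 4 Hz.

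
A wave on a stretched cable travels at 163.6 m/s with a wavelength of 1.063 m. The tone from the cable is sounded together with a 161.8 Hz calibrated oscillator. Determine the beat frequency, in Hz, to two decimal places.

7.90 Hz

Source frequency f = v/λ = 163.6/1.063 = 153.9040 Hz.
f_beat = |153.9040 − 161.8| = 7.90 Hz.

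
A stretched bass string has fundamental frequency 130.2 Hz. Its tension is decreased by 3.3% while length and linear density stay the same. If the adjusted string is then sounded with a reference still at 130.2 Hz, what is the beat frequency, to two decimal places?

2.17 Hz

For a string, f ∝ √T, so the new frequency is 130.2·√0.967 = 128.0337 Hz.
f_beat = |128.0337 − 130.2| = 2.17 Hz.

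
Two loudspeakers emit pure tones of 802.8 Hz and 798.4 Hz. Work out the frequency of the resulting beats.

4.4 Hz

Beats arise from superposition of two nearby frequencies; the beat rate is |f₁ − f₂|.
|802.8 − 798.4| = 4.4 Hz.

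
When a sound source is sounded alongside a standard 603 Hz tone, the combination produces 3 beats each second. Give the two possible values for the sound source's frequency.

|f − 603| = 3, so f = 603 ± 3.

600 Hz or 606 Hz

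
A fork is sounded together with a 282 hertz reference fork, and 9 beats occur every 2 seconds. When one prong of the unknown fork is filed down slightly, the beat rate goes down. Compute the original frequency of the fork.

Beat frequency = 9/2 = 4.5 Hz.
|f − 282| = 4.5, so the fork was at either 277.5 Hz or 286.5 Hz.
Filing a prong removes mass and raises the fork's frequency; the adjustment raises the fork's frequency.
The beat rate fell, so the adjustment moved the fork toward 282 Hz — it must have started below the reference.

277.5 Hz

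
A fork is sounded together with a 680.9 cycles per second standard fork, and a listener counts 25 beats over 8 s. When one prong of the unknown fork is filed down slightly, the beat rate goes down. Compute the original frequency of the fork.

677.775 Hz

Beat frequency = 25/8 = 3.125 Hz.
|f − 680.9| = 3.125, so the fork was at either 677.775 Hz or 684.025 Hz.
Filing a prong removes mass and raises the fork's frequency; the adjustment raises the fork's frequency.
The beat rate fell, so the adjustment moved the fork toward 680.9 Hz — it must have started below the reference.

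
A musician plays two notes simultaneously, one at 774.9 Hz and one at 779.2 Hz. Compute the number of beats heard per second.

4.3 Hz

The beat frequency equals the magnitude of the frequency difference.
|774.9 − 779.2| = 4.3 Hz.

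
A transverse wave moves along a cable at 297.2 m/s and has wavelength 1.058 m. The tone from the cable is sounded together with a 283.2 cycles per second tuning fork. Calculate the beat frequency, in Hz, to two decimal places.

Source frequency f = v/λ = 297.2/1.058 = 280.9074 Hz.
f_beat = |280.9074 − 283.2| = 2.29 Hz.

2.29 Hz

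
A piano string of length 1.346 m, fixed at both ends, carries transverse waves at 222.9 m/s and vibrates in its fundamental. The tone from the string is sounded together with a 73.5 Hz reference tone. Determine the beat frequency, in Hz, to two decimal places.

9.30 Hz

For a string fixed at both ends, f_n = n·v/(2L) = 1·222.9/(2·1.346) = 82.8009 Hz.
f_beat = |82.8009 − 73.5| = 9.30 Hz.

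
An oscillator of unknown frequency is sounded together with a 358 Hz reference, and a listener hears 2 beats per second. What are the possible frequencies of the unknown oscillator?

|f − 358| = 2, so f = 358 ± 2.

356 Hz or 360 Hz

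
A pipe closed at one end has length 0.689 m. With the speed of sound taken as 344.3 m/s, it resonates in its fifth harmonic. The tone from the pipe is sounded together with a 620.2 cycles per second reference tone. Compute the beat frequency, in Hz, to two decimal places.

4.44 Hz

Closed pipe (odd harmonics): f_n = n·v/(4L) = 5·344.3/(4·0.689) = 624.6372 Hz.
f_beat = |624.6372 − 620.2| = 4.44 Hz.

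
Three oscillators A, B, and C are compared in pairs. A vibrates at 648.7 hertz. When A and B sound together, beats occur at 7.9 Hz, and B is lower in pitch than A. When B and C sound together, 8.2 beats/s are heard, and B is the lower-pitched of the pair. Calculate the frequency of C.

B is below A, so f_B = 648.7 − 7.9 = 640.8 Hz.
C is above B, so f_C = 640.8 + 8.2 = 649 Hz.

649 Hz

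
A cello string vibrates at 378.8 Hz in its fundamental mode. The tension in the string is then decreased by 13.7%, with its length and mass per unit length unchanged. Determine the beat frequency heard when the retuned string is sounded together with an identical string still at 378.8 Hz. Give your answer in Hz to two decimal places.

For a string, f ∝ √T, so the new frequency is 378.8·√0.863 = 351.8968 Hz.
f_beat = |351.8968 − 378.8| = 26.90 Hz.

26.90 Hz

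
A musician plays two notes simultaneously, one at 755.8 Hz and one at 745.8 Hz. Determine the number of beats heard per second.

Beats arise from superposition of two nearby frequencies; the beat rate is |f₁ − f₂|.
|755.8 − 745.8| = 10 Hz.

10 Hz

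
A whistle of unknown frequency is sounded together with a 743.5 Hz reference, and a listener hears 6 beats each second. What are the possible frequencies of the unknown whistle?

737.5 Hz or 749.5 Hz

|f − 743.5| = 6, so f = 743.5 ± 6.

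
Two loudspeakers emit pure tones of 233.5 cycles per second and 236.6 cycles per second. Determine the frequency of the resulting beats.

3.1 Hz

Beats arise from superposition of two nearby frequencies; the beat rate is |f₁ − f₂|.
|233.5 − 236.6| = 3.1 Hz.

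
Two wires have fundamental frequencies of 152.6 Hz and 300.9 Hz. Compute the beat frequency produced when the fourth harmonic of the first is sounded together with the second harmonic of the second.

Fourth harmonic of the first: 4·152.6 = 610.4 Hz.
Second harmonic of the second: 2·300.9 = 601.8 Hz.
f_beat = |610.4 − 601.8| = 8.6 Hz.

8.6 Hz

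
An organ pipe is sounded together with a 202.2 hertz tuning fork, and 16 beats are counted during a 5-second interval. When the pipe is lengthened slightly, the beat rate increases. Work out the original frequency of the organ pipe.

199 Hz

Beat frequency = 16/5 = 3.2 Hz.
|f − 202.2| = 3.2, so the organ pipe was at either 199 Hz or 205.4 Hz.
A longer pipe has a lower fundamental; the adjustment lowers the organ pipe's frequency.
The beat rate rose, so the adjustment moved the organ pipe further from 202.2 Hz — it was already below the reference.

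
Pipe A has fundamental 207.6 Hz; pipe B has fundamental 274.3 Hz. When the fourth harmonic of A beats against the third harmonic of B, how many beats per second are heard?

Fourth harmonic of the first: 4·207.6 = 830.4 Hz.
Third harmonic of the second: 3·274.3 = 822.9 Hz.
f_beat = |830.4 − 822.9| = 7.5 Hz.

7.5 Hz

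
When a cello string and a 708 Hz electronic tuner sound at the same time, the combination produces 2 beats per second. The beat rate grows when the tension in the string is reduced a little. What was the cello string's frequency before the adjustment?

|f − 708| = 2, so the cello string was at either 706 Hz or 710 Hz.
Lower tension means lower frequency; the adjustment lowers the cello string's frequency.
The beat rate rose, so the adjustment moved the cello string further from 708 Hz — it was already below the reference.

706 Hz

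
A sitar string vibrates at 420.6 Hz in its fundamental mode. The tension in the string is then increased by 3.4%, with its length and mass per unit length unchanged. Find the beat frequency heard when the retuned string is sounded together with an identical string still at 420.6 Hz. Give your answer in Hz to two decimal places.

7.09 Hz

For a string, f ∝ √T, so the new frequency is 420.6·√1.034 = 427.6904 Hz.
f_beat = |427.6904 − 420.6| = 7.09 Hz.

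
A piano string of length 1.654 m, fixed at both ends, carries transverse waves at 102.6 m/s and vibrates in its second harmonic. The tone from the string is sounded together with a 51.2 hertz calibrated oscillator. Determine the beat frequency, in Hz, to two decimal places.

For a string fixed at both ends, f_n = n·v/(2L) = 2·102.6/(2·1.654) = 62.0314 Hz.
f_beat = |62.0314 − 51.2| = 10.83 Hz.

10.83 Hz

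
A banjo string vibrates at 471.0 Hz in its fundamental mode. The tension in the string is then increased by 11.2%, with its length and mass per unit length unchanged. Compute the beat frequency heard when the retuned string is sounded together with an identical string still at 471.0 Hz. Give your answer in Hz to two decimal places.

25.68 Hz

For a string, f ∝ √T, so the new frequency is 471.0·√1.112 = 496.6761 Hz.
f_beat = |496.6761 − 471.0| = 25.68 Hz.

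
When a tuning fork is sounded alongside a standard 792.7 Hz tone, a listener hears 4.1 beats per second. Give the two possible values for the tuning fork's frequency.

788.6 Hz or 796.8 Hz

|f − 792.7| = 4.1, so f = 792.7 ± 4.1.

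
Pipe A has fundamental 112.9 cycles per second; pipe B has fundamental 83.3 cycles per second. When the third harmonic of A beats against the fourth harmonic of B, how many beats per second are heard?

Third harmonic of the first: 3·112.9 = 338.7 Hz.
Fourth harmonic of the second: 4·83.3 = 333.2 Hz.
f_beat = |338.7 − 333.2| = 5.5 Hz.

5.5 Hz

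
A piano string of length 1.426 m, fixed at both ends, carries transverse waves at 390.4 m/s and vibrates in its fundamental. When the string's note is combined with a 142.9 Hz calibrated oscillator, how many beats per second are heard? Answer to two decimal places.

6.01 Hz

For a string fixed at both ends, f_n = n·v/(2L) = 1·390.4/(2·1.426) = 136.8864 Hz.
f_beat = |136.8864 − 142.9| = 6.01 Hz.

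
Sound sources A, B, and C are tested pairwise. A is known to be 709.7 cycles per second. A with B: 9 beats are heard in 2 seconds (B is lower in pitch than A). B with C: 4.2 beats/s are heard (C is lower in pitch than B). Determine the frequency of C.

701 Hz

A–B: Beat frequency = 9/2 = 4.5 Hz.
B is below A, so f_B = 709.7 − 4.5 = 705.2 Hz.
C is below B, so f_C = 705.2 − 4.2 = 701 Hz.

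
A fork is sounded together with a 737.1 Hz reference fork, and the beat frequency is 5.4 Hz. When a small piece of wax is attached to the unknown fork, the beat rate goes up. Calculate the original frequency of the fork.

|f − 737.1| = 5.4, so the fork was at either 731.7 Hz or 742.5 Hz.
Loading a fork with wax lowers its frequency; the adjustment lowers the fork's frequency.
The beat rate rose, so the adjustment moved the fork further from 737.1 Hz — it was already below the reference.

731.7 Hz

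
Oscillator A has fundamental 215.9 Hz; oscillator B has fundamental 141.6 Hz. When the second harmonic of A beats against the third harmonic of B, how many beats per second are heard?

7.0 Hz

Second harmonic of the first: 2·215.9 = 431.8 Hz.
Third harmonic of the second: 3·141.6 = 424.8 Hz.
f_beat = |431.8 − 424.8| = 7.0 Hz.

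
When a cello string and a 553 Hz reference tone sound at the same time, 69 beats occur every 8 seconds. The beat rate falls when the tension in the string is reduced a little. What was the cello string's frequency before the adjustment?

561.625 Hz

Beat frequency = 69/8 = 8.625 Hz.
|f − 553| = 8.625, so the cello string was at either 544.375 Hz or 561.625 Hz.
Lower tension means lower frequency; the adjustment lowers the cello string's frequency.
The beat rate fell, so the adjustment moved the cello string toward 553 Hz — it must have started above the reference.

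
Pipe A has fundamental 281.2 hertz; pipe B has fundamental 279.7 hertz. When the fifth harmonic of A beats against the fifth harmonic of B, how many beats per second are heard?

Fifth harmonic of the first: 5·281.2 = 1406.0 Hz.
Fifth harmonic of the second: 5·279.7 = 1398.5 Hz.
f_beat = |1406.0 − 1398.5| = 7.5 Hz.

7.5 Hz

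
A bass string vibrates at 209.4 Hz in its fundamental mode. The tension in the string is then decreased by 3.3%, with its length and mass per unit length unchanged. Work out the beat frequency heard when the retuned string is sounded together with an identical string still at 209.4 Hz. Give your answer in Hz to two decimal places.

3.48 Hz

For a string, f ∝ √T, so the new frequency is 209.4·√0.967 = 205.9159 Hz.
f_beat = |205.9159 − 209.4| = 3.48 Hz.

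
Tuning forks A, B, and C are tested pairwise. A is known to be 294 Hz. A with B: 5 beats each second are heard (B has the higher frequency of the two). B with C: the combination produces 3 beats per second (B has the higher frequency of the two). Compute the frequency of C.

B is above A, so f_B = 294 + 5 = 299 Hz.
C is below B, so f_C = 299 − 3 = 296 Hz.

296 Hz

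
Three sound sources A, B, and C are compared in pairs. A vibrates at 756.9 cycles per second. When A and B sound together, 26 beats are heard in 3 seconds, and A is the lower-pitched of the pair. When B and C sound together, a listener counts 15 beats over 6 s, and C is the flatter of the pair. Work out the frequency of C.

A–B: Beat frequency = 26/3 = 8.6667 Hz.
B is above A, so f_B = 756.9 + 8.6667 = 765.5667 Hz.
B–C: Beat frequency = 15/6 = 2.5 Hz.
C is below B, so f_C = 765.5667 − 2.5 = 763.0667 Hz.

763.0667 Hz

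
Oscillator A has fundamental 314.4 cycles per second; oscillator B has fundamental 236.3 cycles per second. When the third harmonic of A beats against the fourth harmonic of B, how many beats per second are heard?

2.0 Hz

Third harmonic of the first: 3·314.4 = 943.2 Hz.
Fourth harmonic of the second: 4·236.3 = 945.2 Hz.
f_beat = |943.2 − 945.2| = 2.0 Hz.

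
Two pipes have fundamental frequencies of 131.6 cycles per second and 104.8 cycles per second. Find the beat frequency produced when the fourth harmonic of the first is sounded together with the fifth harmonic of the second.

2.4 Hz

Fourth harmonic of the first: 4·131.6 = 526.4 Hz.
Fifth harmonic of the second: 5·104.8 = 524.0 Hz.
f_beat = |526.4 − 524.0| = 2.4 Hz.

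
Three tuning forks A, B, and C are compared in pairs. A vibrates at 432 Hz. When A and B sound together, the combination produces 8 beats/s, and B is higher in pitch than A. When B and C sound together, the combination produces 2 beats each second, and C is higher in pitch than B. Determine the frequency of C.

442 Hz

B is above A, so f_B = 432 + 8 = 440 Hz.
C is above B, so f_C = 440 + 2 = 442 Hz.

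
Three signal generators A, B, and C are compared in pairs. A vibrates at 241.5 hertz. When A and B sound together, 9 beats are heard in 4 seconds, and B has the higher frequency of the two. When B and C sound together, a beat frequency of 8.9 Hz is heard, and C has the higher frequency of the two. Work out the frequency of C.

252.65 Hz

A–B: Beat frequency = 9/4 = 2.25 Hz.
B is above A, so f_B = 241.5 + 2.25 = 243.75 Hz.
C is above B, so f_C = 243.75 + 8.9 = 252.65 Hz.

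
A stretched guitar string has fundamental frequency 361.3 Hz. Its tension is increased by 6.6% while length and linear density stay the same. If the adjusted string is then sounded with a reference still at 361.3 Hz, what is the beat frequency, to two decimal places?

11.73 Hz

For a string, f ∝ √T, so the new frequency is 361.3·√1.066 = 373.0324 Hz.
f_beat = |373.0324 − 361.3| = 11.73 Hz.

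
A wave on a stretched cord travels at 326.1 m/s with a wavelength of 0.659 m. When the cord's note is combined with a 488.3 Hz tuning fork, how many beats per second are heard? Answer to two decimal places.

Source frequency f = v/λ = 326.1/0.659 = 494.8407 Hz.
f_beat = |494.8407 − 488.3| = 6.54 Hz.

6.54 Hz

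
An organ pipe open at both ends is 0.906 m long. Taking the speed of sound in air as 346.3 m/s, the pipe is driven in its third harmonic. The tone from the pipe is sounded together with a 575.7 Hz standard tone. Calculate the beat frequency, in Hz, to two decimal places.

Open pipe: f_n = n·v/(2L) = 3·346.3/(2·0.906) = 573.3444 Hz.
f_beat = |573.3444 − 575.7| = 2.36 Hz.

2.36 Hz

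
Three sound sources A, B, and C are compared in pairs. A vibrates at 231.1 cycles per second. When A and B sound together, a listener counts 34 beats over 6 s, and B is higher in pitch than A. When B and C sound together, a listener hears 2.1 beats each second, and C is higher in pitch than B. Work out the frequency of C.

A–B: Beat frequency = 34/6 = 5.6667 Hz.
B is above A, so f_B = 231.1 + 5.6667 = 236.7667 Hz.
C is above B, so f_C = 236.7667 + 2.1 = 238.8667 Hz.

238.8667 Hz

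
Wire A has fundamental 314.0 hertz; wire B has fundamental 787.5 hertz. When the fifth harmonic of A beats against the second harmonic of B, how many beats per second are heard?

Fifth harmonic of the first: 5·314.0 = 1570.0 Hz.
Second harmonic of the second: 2·787.5 = 1575.0 Hz.
f_beat = |1570.0 − 1575.0| = 5.0 Hz.

5.0 Hz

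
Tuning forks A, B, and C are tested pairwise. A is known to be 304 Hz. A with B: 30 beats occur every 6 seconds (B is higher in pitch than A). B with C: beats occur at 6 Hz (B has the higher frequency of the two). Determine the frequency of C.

A–B: Beat frequency = 30/6 = 5 Hz.
B is above A, so f_B = 304 + 5 = 309 Hz.
C is below B, so f_C = 309 − 6 = 303 Hz.

303 Hz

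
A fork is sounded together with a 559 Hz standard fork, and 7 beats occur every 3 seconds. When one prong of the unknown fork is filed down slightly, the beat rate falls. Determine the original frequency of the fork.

556.6667 Hz

Beat frequency = 7/3 = 2.3333 Hz.
|f − 559| = 2.3333, so the fork was at either 556.6667 Hz or 561.3333 Hz.
Filing a prong removes mass and raises the fork's frequency; the adjustment raises the fork's frequency.
The beat rate fell, so the adjustment moved the fork toward 559 Hz — it must have started below the reference.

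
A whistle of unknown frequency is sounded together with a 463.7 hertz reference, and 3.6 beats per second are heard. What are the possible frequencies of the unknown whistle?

|f − 463.7| = 3.6, so f = 463.7 ± 3.6.

460.1 Hz or 467.3 Hz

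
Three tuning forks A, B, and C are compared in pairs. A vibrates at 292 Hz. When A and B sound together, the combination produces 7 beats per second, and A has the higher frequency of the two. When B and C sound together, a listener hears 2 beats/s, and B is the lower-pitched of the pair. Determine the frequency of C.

287 Hz

B is below A, so f_B = 292 − 7 = 285 Hz.
C is above B, so f_C = 285 + 2 = 287 Hz.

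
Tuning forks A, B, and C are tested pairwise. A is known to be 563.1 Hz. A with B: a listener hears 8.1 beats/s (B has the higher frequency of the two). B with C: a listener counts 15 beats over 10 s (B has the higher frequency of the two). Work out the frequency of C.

569.7 Hz

B is above A, so f_B = 563.1 + 8.1 = 571.2 Hz.
B–C: Beat frequency = 15/10 = 1.5 Hz.
C is below B, so f_C = 571.2 − 1.5 = 569.7 Hz.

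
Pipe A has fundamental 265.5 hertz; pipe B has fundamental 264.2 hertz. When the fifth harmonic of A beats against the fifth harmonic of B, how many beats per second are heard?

Fifth harmonic of the first: 5·265.5 = 1327.5 Hz.
Fifth harmonic of the second: 5·264.2 = 1321.0 Hz.
f_beat = |1327.5 − 1321.0| = 6.5 Hz.

6.5 Hz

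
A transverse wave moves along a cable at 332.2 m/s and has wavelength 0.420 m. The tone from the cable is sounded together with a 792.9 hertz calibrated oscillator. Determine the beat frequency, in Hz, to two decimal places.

Source frequency f = v/λ = 332.2/0.420 = 790.9524 Hz.
f_beat = |790.9524 − 792.9| = 1.95 Hz.

1.95 Hz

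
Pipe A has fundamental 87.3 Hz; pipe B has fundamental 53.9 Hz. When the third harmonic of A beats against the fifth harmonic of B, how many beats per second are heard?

Third harmonic of the first: 3·87.3 = 261.9 Hz.
Fifth harmonic of the second: 5·53.9 = 269.5 Hz.
f_beat = |261.9 − 269.5| = 7.6 Hz.

7.6 Hz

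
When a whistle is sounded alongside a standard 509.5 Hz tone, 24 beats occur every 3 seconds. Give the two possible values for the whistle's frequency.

501.5 Hz or 517.5 Hz

Beat frequency = 24/3 = 8 Hz.
|f − 509.5| = 8, so f = 509.5 ± 8.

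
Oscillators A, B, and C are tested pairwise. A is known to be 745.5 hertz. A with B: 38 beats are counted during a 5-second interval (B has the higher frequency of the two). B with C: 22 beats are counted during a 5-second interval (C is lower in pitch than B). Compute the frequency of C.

748.7 Hz

A–B: Beat frequency = 38/5 = 7.6 Hz.
B is above A, so f_B = 745.5 + 7.6 = 753.1 Hz.
B–C: Beat frequency = 22/5 = 4.4 Hz.
C is below B, so f_C = 753.1 − 4.4 = 748.7 Hz.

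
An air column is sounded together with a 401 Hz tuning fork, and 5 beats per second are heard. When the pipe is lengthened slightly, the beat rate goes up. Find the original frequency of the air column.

396 Hz

|f − 401| = 5, so the air column was at either 396 Hz or 406 Hz.
A longer pipe has a lower fundamental; the adjustment lowers the air column's frequency.
The beat rate rose, so the adjustment moved the air column further from 401 Hz — it was already below the reference.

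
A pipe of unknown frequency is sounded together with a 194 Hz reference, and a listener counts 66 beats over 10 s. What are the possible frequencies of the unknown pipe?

187.4 Hz or 200.6 Hz

Beat frequency = 66/10 = 6.6 Hz.
|f − 194| = 6.6, so f = 194 ± 6.6.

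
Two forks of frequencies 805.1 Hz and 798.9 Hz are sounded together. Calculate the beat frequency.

6.2 Hz

f_beat = |f₁ − f₂|.
|805.1 − 798.9| = 6.2 Hz.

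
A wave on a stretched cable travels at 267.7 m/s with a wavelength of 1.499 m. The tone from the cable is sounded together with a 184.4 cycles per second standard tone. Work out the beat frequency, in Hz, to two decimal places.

5.81 Hz

Source frequency f = v/λ = 267.7/1.499 = 178.5857 Hz.
f_beat = |178.5857 − 184.4| = 5.81 Hz.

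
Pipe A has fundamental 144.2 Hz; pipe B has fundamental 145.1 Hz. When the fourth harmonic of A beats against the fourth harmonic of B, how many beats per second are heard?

3.6 Hz

Fourth harmonic of the first: 4·144.2 = 576.8 Hz.
Fourth harmonic of the second: 4·145.1 = 580.4 Hz.
f_beat = |576.8 − 580.4| = 3.6 Hz.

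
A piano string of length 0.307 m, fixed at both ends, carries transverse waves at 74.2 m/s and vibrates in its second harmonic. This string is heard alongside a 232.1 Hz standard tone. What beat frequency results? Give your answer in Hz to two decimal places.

9.59 Hz

For a string fixed at both ends, f_n = n·v/(2L) = 2·74.2/(2·0.307) = 241.6938 Hz.
f_beat = |241.6938 − 232.1| = 9.59 Hz.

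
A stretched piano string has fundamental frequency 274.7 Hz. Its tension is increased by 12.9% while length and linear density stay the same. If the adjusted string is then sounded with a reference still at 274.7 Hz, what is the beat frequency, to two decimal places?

17.18 Hz

For a string, f ∝ √T, so the new frequency is 274.7·√1.129 = 291.8809 Hz.
f_beat = |291.8809 − 274.7| = 17.18 Hz.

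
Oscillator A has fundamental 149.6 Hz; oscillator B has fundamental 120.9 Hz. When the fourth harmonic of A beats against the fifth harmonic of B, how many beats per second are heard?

Fourth harmonic of the first: 4·149.6 = 598.4 Hz.
Fifth harmonic of the second: 5·120.9 = 604.5 Hz.
f_beat = |598.4 − 604.5| = 6.1 Hz.

6.1 Hz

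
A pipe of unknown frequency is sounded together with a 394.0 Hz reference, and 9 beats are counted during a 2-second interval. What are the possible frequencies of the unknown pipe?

Beat frequency = 9/2 = 4.5 Hz.
|f − 394.0| = 4.5, so f = 394.0 ± 4.5.

389.5 Hz or 398.5 Hz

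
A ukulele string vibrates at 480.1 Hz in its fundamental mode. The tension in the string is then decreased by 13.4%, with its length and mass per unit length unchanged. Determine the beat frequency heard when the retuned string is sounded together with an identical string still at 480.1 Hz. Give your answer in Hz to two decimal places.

33.32 Hz

For a string, f ∝ √T, so the new frequency is 480.1·√0.866 = 446.7768 Hz.
f_beat = |446.7768 − 480.1| = 33.32 Hz.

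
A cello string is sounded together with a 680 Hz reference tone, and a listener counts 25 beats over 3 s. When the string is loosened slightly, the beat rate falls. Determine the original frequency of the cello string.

688.3333 Hz

Beat frequency = 25/3 = 8.3333 Hz.
|f − 680| = 8.3333, so the cello string was at either 671.6667 Hz or 688.3333 Hz.
Reducing tension lowers a string's frequency; the adjustment lowers the cello string's frequency.
The beat rate fell, so the adjustment moved the cello string toward 680 Hz — it must have started above the reference.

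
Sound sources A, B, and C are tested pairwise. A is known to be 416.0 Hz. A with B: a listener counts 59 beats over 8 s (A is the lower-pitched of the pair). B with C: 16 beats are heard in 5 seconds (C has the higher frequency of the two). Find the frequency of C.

A–B: Beat frequency = 59/8 = 7.375 Hz.
B is above A, so f_B = 416.0 + 7.375 = 423.375 Hz.
B–C: Beat frequency = 16/5 = 3.2 Hz.
C is above B, so f_C = 423.375 + 3.2 = 426.575 Hz.

426.575 Hz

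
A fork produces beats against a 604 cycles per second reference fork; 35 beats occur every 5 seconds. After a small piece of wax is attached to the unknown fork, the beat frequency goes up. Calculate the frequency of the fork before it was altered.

Beat frequency = 35/5 = 7 Hz.
|f − 604| = 7, so the fork was at either 597 Hz or 611 Hz.
Loading a fork with wax lowers its frequency; the adjustment lowers the fork's frequency.
The beat rate rose, so the adjustment moved the fork further from 604 Hz — it was already below the reference.

597 Hz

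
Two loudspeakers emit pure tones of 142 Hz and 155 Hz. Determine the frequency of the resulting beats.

f_beat = |f₁ − f₂|.
|142 − 155| = 13 Hz.

13 Hz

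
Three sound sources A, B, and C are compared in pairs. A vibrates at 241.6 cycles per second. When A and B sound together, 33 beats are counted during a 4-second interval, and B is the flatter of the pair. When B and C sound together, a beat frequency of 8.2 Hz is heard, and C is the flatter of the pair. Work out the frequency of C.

A–B: Beat frequency = 33/4 = 8.25 Hz.
B is below A, so f_B = 241.6 − 8.25 = 233.35 Hz.
C is below B, so f_C = 233.35 − 8.2 = 225.15 Hz.

225.15 Hz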